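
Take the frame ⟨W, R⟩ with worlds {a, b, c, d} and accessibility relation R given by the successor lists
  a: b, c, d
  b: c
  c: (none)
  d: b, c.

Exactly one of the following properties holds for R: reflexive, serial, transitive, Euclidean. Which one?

Reflexive: no — a is not related to itself.
Serial: no — c has no R-successor.
Transitive: yes — every two-step R-path is closed by a direct edge.
Euclidean: no — a R b and a R d, but not b R d.
Only transitive holds.

transitive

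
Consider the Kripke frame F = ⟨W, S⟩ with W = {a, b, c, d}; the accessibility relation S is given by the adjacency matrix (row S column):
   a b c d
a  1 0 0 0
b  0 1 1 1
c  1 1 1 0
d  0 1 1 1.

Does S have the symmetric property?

No

Symmetric: no — c S a but not a S c.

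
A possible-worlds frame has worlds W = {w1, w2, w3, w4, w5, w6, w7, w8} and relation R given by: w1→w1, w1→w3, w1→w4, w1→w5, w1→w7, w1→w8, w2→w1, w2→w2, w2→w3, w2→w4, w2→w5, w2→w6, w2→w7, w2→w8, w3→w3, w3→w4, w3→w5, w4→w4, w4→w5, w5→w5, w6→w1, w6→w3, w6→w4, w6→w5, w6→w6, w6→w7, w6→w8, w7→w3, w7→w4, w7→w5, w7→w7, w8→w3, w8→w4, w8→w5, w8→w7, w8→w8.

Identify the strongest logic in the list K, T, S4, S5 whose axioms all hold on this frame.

Reflexive (axiom T): yes — every world is R-related to itself.
Transitive (axiom 4): yes — every two-step R-path is closed by a direct edge.
Euclidean (axiom 5): no — w1 R w3 and w1 R w7, but not w3 R w7.
So F validates K, T, S4; S5 would additionally require R to be Euclidean. The strongest is S4.

S4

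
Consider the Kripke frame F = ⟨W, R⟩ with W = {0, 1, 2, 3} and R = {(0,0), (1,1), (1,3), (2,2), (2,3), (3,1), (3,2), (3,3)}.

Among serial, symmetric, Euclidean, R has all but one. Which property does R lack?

Serial: yes — every world has a successor (e.g. 0 R 0).
Symmetric: yes — every pair in R has its reverse in R.
Euclidean: no — 3 R 1 and 3 R 2, but not 1 R 2.
Only Euclidean fails.

Euclidean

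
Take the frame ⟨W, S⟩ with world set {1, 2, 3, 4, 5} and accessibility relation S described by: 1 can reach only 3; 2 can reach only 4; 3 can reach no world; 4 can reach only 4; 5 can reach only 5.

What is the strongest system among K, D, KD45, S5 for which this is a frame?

K

Serial (axiom D): no — 3 has no S-successor.
Euclidean (axiom 5): no — 1 S 3 and 1 S 3, but not 3 S 3.
Transitive (axiom 4): yes — every two-step S-path is closed by a direct edge.
Reflexive (axiom T): no — 1 is not related to itself.
So F validates K; D would additionally require S to be serial. The strongest is K.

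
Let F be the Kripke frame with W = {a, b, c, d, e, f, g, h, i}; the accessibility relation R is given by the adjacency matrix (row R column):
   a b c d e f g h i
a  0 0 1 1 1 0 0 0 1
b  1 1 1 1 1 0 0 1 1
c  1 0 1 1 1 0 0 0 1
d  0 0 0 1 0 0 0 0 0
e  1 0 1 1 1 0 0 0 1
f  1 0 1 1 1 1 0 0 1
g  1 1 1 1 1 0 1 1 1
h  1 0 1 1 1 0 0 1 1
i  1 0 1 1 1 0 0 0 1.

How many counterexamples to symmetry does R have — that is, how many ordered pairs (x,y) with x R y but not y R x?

Enumerating: (a,d), (b,a), (b,c), (b,d), (b,e), (b,h), (b,i), (c,d), (e,d), (f,a), (f,c), (f,d), … and 15 more.
Total: 27.

27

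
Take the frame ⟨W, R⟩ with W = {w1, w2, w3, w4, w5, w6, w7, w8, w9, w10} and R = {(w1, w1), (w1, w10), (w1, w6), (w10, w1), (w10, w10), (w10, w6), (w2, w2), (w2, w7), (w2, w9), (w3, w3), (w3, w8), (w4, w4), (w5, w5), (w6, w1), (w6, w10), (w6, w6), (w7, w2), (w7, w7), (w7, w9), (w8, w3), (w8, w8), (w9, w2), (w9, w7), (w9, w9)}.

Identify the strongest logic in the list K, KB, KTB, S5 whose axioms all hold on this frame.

Symmetric (axiom B): yes — every pair in R has its reverse in R.
Reflexive (axiom T): yes — every world is R-related to itself.
Euclidean (axiom 5): yes — any two successors of a common world are R-related.
So F validates K, KB, KTB, S5. The strongest is S5.

S5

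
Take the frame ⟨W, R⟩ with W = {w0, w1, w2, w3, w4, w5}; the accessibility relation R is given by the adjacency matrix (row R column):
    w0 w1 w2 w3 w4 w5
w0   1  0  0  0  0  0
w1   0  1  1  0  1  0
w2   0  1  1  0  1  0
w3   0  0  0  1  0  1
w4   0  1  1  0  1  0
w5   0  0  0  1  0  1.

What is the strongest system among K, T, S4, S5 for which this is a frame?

Reflexive (axiom T): yes — every world is R-related to itself.
Transitive (axiom 4): yes — every two-step R-path is closed by a direct edge.
Euclidean (axiom 5): yes — any two successors of a common world are R-related.
So F validates K, T, S4, S5. The strongest is S5.

S5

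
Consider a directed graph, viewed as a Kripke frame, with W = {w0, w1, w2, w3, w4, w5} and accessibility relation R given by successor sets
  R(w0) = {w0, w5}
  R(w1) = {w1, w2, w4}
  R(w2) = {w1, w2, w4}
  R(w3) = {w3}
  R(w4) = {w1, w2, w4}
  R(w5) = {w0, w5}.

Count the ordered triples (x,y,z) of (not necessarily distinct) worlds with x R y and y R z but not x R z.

R is transitive; there are no such tuples.

0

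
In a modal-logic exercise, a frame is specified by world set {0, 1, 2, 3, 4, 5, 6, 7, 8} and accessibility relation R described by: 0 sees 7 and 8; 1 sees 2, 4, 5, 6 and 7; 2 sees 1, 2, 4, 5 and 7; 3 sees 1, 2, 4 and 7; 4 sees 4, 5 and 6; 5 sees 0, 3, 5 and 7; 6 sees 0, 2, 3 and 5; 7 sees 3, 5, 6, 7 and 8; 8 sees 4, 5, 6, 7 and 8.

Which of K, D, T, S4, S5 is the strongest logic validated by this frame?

D

Serial (axiom D): yes — every world has a successor (e.g. 0 R 7).
Reflexive (axiom T): no — 0 is not related to itself.
Transitive (axiom 4): no — 0 R 7 and 7 R 3, but not 0 R 3.
Euclidean (axiom 5): no — 1 R 2 and 1 R 6, but not 2 R 6.
So F validates K, D; T would additionally require R to be reflexive. The strongest is D.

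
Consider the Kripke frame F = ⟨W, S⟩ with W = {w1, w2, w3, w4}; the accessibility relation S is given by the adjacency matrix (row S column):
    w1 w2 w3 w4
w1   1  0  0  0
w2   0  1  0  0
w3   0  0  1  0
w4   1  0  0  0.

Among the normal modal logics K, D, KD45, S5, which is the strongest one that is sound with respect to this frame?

Serial (axiom D): yes — every world has a successor (e.g. w1 S w1).
Euclidean (axiom 5): yes — any two successors of a common world are S-related.
Transitive (axiom 4): yes — every two-step S-path is closed by a direct edge.
Reflexive (axiom T): no — w4 is not related to itself.
So F validates K, D, KD45; S5 would additionally require S to be reflexive. The strongest is KD45.

KD45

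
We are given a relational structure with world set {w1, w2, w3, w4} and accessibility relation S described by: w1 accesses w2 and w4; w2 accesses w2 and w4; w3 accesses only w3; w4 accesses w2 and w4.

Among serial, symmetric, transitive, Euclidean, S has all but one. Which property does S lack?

Serial: yes — every world has a successor (e.g. w1 S w2).
Symmetric: no — w1 S w2 but not w2 S w1.
Transitive: yes — every two-step S-path is closed by a direct edge.
Euclidean: yes — any two successors of a common world are S-related.
Only symmetric fails.

symmetric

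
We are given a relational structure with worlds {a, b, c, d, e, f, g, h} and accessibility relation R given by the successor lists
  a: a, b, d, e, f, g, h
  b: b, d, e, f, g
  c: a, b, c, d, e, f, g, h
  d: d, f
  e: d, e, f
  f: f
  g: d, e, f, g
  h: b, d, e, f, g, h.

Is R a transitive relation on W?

Transitive: yes — every two-step R-path is closed by a direct edge.

Yes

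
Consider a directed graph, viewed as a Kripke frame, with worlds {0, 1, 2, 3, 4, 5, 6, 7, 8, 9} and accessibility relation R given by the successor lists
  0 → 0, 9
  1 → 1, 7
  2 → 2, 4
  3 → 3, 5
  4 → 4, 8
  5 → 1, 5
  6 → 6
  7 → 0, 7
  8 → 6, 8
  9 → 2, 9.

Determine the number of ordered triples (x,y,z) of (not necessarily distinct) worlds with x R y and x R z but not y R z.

Enumerating: (0,9,0), (1,7,1), (2,4,2), (3,5,3), (4,8,4), (5,1,5), (7,0,7), (8,6,8), (9,2,9).

9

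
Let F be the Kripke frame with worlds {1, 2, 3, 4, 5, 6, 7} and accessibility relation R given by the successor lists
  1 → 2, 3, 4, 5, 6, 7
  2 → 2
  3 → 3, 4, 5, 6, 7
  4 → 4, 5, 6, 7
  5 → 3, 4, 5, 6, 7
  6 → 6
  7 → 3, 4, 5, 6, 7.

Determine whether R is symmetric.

No

Symmetric: no — 1 R 2 but not 2 R 1.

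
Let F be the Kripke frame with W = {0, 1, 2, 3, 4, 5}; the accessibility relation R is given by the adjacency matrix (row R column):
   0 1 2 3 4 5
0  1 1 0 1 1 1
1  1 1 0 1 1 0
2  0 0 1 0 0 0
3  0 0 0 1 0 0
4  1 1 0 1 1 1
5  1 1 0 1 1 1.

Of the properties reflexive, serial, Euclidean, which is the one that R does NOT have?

Euclidean

Reflexive: yes — every world is R-related to itself.
Serial: yes — every world has a successor (e.g. 0 R 0).
Euclidean: no — 0 R 1 and 0 R 5, but not 1 R 5.
Only Euclidean fails.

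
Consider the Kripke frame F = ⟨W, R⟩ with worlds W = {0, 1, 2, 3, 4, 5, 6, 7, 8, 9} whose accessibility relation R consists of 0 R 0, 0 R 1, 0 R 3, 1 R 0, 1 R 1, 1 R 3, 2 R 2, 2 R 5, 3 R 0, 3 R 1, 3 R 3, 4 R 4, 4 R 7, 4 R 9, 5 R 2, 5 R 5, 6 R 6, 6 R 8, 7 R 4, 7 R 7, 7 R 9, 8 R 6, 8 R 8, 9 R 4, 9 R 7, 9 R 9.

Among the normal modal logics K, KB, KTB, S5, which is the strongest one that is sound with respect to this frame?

Symmetric (axiom B): yes — every pair in R has its reverse in R.
Reflexive (axiom T): yes — every world is R-related to itself.
Euclidean (axiom 5): yes — any two successors of a common world are R-related.
So F validates K, KB, KTB, S5. The strongest is S5.

S5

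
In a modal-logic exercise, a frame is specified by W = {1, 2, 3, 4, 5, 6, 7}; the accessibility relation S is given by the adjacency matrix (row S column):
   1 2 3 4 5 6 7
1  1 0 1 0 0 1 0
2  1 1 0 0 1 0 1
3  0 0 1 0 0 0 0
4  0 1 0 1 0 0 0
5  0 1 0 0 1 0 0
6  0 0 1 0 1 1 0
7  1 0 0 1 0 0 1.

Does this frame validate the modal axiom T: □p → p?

Yes

Axiom T corresponds to the accessibility relation being reflexive.
Reflexive: yes — every world is S-related to itself.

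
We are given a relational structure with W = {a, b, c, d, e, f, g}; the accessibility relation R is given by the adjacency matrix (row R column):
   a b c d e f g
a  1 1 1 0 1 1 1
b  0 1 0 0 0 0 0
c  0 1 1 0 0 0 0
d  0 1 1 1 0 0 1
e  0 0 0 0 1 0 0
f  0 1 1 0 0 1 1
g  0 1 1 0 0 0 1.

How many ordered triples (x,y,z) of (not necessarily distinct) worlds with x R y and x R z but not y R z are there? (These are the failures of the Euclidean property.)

35

Enumerating: (a,b,a), (a,b,c), (a,b,e), (a,b,f), (a,b,g), (a,c,a), (a,c,e), (a,c,f), (a,c,g), (a,e,a), (a,e,b), (a,e,c), … and 23 more.
Total: 35.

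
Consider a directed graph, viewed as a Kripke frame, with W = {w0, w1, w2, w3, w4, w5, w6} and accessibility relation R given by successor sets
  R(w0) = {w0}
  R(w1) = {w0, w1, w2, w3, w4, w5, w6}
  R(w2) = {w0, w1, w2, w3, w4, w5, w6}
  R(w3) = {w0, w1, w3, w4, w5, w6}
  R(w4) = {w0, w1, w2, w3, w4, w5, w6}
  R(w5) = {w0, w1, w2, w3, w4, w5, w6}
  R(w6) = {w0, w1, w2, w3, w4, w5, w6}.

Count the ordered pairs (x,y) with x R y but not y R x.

7

Enumerating: (w1,w0), (w2,w0), (w2,w3), (w3,w0), (w4,w0), (w5,w0), (w6,w0).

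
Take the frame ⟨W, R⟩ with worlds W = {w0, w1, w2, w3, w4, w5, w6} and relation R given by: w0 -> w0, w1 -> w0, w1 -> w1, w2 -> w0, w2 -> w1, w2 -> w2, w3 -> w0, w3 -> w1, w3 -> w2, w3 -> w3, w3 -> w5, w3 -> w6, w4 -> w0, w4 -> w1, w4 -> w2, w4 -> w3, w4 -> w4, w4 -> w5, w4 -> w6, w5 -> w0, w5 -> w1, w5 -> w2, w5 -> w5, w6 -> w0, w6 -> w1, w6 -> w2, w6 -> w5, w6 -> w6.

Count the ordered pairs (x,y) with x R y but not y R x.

Enumerating: (w1,w0), (w2,w0), (w2,w1), (w3,w0), (w3,w1), (w3,w2), (w3,w5), (w3,w6), (w4,w0), (w4,w1), (w4,w2), (w4,w3), … and 9 more.
Total: 21.

21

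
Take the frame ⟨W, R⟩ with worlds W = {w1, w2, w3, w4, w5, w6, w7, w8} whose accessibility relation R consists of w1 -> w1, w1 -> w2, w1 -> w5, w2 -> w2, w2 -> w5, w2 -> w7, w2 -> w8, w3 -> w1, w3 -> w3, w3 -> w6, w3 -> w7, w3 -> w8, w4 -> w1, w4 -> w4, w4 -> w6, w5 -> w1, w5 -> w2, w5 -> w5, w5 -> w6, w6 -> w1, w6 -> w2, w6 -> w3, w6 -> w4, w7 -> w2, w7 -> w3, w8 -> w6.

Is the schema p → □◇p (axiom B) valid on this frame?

No

The schema B characterises exactly the symmetric frames.
Symmetric: no — w1 R w2 but not w2 R w1.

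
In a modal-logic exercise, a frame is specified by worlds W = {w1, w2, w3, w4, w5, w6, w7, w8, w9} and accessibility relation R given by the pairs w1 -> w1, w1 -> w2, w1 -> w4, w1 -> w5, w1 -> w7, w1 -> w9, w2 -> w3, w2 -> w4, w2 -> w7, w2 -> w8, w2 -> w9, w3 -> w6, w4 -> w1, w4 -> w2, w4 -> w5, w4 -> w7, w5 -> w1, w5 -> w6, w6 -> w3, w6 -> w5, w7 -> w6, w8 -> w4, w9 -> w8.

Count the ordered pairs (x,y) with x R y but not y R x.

12

Enumerating: (w1,w2), (w1,w7), (w1,w9), (w2,w3), (w2,w7), (w2,w8), (w2,w9), (w4,w5), (w4,w7), (w7,w6), (w8,w4), (w9,w8).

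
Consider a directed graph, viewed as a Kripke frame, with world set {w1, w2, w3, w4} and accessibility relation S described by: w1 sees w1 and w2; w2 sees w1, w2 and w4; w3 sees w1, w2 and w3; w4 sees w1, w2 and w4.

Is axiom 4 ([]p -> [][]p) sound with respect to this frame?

By correspondence theory, 4 is valid on a frame iff S is transitive.
Transitive: no — w1 S w2 and w2 S w4, but not w1 S w4.

No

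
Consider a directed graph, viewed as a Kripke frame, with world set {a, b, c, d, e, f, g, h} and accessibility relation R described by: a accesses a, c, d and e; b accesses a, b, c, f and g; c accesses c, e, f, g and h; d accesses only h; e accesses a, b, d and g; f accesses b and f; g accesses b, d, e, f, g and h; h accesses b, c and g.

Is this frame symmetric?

No

Symmetric: no — a R c but not c R a.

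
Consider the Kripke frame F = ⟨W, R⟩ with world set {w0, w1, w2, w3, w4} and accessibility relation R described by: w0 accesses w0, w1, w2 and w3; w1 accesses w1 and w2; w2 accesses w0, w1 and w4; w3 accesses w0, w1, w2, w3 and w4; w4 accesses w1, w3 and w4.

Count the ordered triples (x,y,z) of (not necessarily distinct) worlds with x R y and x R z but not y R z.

19

Enumerating: (w0,w1,w0), (w0,w1,w3), (w0,w2,w2), (w0,w2,w3), (w1,w2,w2), (w2,w0,w4), (w2,w1,w0), (w2,w1,w4), (w2,w4,w0), (w3,w0,w4), (w3,w1,w0), (w3,w1,w3), … and 7 more.
Total: 19.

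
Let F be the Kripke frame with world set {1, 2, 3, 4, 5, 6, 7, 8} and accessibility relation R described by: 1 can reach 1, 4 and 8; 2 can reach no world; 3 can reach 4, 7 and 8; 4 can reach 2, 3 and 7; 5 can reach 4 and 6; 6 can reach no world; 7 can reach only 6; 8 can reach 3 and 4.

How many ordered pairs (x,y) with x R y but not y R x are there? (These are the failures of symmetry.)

Enumerating: (1,4), (1,8), (3,7), (4,2), (4,7), (5,4), (5,6), (7,6), (8,4).

9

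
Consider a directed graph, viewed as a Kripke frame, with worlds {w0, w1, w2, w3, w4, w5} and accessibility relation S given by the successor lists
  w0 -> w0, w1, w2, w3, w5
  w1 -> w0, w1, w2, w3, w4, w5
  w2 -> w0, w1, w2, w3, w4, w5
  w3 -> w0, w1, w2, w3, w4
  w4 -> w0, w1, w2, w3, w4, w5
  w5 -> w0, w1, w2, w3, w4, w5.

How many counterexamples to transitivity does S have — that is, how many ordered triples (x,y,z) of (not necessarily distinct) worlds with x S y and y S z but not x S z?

8

Enumerating: (w0,w1,w4), (w0,w2,w4), (w0,w3,w4), (w0,w5,w4), (w3,w0,w5), (w3,w1,w5), (w3,w2,w5), (w3,w4,w5).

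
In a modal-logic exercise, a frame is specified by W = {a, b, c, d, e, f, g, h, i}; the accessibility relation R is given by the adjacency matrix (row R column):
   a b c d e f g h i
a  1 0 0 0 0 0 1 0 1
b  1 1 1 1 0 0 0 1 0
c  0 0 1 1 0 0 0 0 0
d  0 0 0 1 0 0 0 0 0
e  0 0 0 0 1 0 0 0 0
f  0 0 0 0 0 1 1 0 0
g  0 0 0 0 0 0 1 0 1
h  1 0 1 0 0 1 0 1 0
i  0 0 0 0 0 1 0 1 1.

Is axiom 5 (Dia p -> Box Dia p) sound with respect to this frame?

No

The schema 5 characterises exactly the Euclidean frames.
Euclidean: no — a R i and a R g, but not i R g.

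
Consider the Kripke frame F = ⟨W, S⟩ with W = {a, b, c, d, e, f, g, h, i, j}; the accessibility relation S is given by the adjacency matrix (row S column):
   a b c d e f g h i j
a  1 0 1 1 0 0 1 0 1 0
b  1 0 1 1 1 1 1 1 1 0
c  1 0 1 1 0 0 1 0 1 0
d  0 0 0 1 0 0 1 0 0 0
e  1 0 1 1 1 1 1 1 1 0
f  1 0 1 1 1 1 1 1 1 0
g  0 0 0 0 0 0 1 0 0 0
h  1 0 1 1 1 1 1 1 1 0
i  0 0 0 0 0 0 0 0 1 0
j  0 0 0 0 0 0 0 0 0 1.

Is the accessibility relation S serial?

Serial: yes — every world has a successor (e.g. a S a).

Yes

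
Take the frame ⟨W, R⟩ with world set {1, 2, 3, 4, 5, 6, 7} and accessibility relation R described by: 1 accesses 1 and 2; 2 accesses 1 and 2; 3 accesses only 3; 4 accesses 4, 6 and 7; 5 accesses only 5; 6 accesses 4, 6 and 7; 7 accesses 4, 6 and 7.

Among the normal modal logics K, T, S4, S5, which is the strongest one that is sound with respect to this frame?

S5

Reflexive (axiom T): yes — every world is R-related to itself.
Transitive (axiom 4): yes — every two-step R-path is closed by a direct edge.
Euclidean (axiom 5): yes — any two successors of a common world are R-related.
So F validates K, T, S4, S5. The strongest is S5.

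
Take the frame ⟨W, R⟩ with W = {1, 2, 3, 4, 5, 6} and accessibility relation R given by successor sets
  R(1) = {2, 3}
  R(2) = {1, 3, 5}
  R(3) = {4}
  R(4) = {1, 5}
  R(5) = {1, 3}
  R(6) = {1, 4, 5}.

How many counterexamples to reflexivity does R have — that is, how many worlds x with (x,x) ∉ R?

Enumerating: 1, 2, 3, 4, 5, 6.

6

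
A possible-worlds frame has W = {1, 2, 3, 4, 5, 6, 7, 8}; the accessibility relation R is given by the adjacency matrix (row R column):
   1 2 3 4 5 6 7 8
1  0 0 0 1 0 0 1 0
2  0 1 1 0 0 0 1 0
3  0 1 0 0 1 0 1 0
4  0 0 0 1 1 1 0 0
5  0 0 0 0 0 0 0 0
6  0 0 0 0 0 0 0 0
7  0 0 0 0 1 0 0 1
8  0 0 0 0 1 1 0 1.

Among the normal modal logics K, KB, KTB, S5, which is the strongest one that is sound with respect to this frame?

Symmetric (axiom B): no — 1 R 4 but not 4 R 1.
Reflexive (axiom T): no — 1 is not related to itself.
Euclidean (axiom 5): no — 1 R 4 and 1 R 7, but not 4 R 7.
So F validates K; KB would additionally require R to be symmetric. The strongest is K.

K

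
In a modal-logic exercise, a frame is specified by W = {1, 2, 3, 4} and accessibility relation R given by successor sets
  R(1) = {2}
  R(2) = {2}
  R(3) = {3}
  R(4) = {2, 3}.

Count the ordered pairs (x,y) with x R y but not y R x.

3

Enumerating: (1,2), (4,2), (4,3).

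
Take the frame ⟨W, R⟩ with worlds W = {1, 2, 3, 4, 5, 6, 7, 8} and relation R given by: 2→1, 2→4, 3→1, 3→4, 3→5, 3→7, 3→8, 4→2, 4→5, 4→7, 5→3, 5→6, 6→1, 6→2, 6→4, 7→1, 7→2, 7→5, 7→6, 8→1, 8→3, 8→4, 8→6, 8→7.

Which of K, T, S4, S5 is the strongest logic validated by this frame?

K

Reflexive (axiom T): no — 1 is not related to itself.
Transitive (axiom 4): no — 2 R 4 and 4 R 5, but not 2 R 5.
Euclidean (axiom 5): no — 2 R 1 and 2 R 4, but not 1 R 4.
So F validates K; T would additionally require R to be reflexive. The strongest is K.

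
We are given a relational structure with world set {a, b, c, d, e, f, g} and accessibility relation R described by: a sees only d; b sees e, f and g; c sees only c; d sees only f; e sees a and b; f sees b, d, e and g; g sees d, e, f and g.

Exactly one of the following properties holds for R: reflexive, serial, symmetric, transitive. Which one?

serial

Reflexive: no — a is not related to itself.
Serial: yes — every world has a successor (e.g. a R d).
Symmetric: no — a R d but not d R a.
Transitive: no — a R d and d R f, but not a R f.
Only serial holds.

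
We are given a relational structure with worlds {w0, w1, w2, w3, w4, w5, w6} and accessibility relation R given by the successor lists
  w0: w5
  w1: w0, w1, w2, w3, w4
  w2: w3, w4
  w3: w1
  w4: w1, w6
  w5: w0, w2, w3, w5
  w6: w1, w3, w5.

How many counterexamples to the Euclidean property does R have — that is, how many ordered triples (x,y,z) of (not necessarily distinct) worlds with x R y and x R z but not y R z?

36

Enumerating: (w1,w0,w0), (w1,w0,w1), (w1,w0,w2), (w1,w0,w3), (w1,w0,w4), (w1,w2,w0), (w1,w2,w1), (w1,w2,w2), (w1,w3,w0), (w1,w3,w2), (w1,w3,w3), (w1,w3,w4), … and 24 more.
Total: 36.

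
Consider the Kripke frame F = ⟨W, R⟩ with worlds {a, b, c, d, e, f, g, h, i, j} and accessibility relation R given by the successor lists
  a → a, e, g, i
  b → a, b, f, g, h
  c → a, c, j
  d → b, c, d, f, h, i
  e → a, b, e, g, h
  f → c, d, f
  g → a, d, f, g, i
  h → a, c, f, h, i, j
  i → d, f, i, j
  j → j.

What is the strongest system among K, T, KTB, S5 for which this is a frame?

T

Reflexive (axiom T): yes — every world is R-related to itself.
Symmetric (axiom B): no — a R i but not i R a.
Euclidean (axiom 5): no — a R e and a R i, but not e R i.
So F validates K, T; KTB would additionally require R to be symmetric. The strongest is T.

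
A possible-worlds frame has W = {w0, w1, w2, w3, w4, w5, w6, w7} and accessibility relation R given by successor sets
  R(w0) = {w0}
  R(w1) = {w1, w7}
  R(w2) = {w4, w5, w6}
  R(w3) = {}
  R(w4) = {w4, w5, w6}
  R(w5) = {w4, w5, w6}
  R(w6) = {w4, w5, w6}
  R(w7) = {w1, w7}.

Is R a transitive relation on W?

Transitive: yes — every two-step R-path is closed by a direct edge.

Yes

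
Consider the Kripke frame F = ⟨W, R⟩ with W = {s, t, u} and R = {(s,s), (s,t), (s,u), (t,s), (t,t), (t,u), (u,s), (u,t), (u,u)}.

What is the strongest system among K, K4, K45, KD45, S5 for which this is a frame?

Transitive (axiom 4): yes — every two-step R-path is closed by a direct edge.
Euclidean (axiom 5): yes — any two successors of a common world are R-related.
Serial (axiom D): yes — every world has a successor (e.g. s R s).
Reflexive (axiom T): yes — every world is R-related to itself.
So F validates K, K4, K45, KD45, S5. The strongest is S5.

S5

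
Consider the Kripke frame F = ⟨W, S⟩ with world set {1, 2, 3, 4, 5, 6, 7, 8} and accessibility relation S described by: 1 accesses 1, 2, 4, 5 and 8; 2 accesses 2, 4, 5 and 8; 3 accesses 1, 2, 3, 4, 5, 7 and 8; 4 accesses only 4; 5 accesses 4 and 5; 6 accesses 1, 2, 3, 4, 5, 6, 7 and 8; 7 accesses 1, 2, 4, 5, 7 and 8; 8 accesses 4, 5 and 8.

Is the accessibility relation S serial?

Serial: yes — every world has a successor (e.g. 1 S 1).

Yes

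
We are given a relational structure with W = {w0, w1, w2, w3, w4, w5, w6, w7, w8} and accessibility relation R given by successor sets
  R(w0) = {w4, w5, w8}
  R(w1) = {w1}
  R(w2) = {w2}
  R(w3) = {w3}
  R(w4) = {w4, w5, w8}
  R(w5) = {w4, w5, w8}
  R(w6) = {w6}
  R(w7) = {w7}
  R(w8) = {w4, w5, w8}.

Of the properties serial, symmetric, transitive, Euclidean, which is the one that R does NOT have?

Serial: yes — every world has a successor (e.g. w0 R w4).
Symmetric: no — w0 R w4 but not w4 R w0.
Transitive: yes — every two-step R-path is closed by a direct edge.
Euclidean: yes — any two successors of a common world are R-related.
Only symmetric fails.

symmetric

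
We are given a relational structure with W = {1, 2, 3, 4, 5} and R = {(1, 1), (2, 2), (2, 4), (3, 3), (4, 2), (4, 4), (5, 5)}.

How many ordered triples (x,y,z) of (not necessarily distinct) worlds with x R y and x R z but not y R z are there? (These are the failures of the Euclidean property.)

R is Euclidean; there are no such tuples.

0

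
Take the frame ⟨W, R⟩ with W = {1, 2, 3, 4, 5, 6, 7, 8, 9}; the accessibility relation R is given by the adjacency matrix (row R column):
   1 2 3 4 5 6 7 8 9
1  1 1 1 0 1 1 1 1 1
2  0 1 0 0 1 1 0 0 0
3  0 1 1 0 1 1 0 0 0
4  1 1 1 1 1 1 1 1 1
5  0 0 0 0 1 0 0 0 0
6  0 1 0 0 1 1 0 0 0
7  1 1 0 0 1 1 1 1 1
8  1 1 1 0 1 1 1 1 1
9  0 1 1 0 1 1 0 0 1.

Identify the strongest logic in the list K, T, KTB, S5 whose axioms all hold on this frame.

Reflexive (axiom T): yes — every world is R-related to itself.
Symmetric (axiom B): no — 1 R 2 but not 2 R 1.
Euclidean (axiom 5): no — 1 R 2 and 1 R 3, but not 2 R 3.
So F validates K, T; KTB would additionally require R to be symmetric. The strongest is T.

T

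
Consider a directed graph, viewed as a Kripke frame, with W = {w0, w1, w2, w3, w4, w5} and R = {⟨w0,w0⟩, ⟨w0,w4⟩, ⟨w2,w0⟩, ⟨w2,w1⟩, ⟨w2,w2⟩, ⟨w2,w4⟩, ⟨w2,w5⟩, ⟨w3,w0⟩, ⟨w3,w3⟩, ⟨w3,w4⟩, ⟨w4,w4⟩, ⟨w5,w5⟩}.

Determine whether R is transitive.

Transitive: yes — every two-step R-path is closed by a direct edge.

Yes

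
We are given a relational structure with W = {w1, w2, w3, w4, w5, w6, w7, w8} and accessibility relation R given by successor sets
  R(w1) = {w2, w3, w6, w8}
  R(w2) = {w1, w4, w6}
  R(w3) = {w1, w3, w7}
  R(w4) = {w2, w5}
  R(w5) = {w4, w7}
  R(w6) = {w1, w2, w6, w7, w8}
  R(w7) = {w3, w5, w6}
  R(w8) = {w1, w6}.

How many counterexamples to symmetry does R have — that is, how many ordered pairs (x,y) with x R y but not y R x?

R is symmetric; there are no such tuples.

0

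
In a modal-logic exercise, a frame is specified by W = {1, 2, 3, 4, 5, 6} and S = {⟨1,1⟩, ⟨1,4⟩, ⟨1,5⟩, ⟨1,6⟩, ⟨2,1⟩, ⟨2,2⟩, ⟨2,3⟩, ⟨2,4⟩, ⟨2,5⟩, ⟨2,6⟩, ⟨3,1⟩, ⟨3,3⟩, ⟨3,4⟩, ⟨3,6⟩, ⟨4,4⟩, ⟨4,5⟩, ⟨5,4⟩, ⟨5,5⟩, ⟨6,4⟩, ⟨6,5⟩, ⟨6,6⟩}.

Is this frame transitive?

No

Transitive: no — 3 S 1 and 1 S 5, but not 3 S 5.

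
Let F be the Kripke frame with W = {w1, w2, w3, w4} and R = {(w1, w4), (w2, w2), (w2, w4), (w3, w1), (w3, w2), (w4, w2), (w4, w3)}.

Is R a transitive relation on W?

No

Transitive: no — w1 R w4 and w4 R w2, but not w1 R w2.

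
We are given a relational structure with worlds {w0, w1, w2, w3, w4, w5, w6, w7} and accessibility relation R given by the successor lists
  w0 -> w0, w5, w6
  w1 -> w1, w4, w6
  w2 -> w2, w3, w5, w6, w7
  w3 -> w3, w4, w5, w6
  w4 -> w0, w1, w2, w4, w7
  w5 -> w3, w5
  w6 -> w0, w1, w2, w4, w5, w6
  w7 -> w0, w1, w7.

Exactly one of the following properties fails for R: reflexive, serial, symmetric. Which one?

symmetric

Reflexive: yes — every world is R-related to itself.
Serial: yes — every world has a successor (e.g. w0 R w0).
Symmetric: no — w0 R w5 but not w5 R w0.
Only symmetric fails.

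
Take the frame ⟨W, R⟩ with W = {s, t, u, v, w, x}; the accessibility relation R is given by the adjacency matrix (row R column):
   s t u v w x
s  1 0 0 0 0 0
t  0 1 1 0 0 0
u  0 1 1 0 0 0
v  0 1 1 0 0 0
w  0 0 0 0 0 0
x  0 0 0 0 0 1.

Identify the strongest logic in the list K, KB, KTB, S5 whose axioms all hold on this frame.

K

Symmetric (axiom B): no — v R t but not t R v.
Reflexive (axiom T): no — v is not related to itself.
Euclidean (axiom 5): yes — any two successors of a common world are R-related.
So F validates K; KB would additionally require R to be symmetric. The strongest is K.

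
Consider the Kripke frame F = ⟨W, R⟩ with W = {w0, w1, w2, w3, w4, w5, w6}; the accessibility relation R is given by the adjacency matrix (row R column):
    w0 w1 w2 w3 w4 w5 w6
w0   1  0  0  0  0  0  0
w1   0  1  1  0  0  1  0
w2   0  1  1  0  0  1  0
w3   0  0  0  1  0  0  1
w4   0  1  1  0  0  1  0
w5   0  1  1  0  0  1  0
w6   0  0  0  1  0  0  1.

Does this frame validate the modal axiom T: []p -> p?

No

By correspondence theory, T is valid on a frame iff R is reflexive.
Reflexive: no — w4 is not related to itself.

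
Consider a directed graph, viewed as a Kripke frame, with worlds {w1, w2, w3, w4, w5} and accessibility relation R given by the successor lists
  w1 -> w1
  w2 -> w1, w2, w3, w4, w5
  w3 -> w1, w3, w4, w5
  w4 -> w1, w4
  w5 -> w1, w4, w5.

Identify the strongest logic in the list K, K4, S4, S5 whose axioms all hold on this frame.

S4

Transitive (axiom 4): yes — every two-step R-path is closed by a direct edge.
Reflexive (axiom T): yes — every world is R-related to itself.
Euclidean (axiom 5): no — w2 R w1 and w2 R w3, but not w1 R w3.
So F validates K, K4, S4; S5 would additionally require R to be Euclidean. The strongest is S4.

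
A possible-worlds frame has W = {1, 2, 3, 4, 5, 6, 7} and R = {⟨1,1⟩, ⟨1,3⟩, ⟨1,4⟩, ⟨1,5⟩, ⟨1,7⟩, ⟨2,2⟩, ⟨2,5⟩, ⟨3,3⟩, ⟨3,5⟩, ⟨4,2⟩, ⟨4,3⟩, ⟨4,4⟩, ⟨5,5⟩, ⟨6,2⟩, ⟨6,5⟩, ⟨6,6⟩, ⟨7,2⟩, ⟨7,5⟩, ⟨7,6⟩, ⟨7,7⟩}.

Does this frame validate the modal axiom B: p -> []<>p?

No

The schema B characterises exactly the symmetric frames.
Symmetric: no — 1 R 3 but not 3 R 1.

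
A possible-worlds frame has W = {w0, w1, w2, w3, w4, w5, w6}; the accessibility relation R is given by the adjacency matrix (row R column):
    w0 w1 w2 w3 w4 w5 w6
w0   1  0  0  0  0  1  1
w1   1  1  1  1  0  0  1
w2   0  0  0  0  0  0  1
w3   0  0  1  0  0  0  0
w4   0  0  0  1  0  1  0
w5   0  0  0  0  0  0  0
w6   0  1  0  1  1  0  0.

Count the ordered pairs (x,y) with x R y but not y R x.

11

Enumerating: (w0,w5), (w0,w6), (w1,w0), (w1,w2), (w1,w3), (w2,w6), (w3,w2), (w4,w3), (w4,w5), (w6,w3), (w6,w4).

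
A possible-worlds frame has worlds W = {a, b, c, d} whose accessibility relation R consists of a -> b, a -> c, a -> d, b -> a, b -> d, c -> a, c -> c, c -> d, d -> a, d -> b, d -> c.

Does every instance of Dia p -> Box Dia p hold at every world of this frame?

The schema 5 characterises exactly the Euclidean frames.
Euclidean: no — a R b and a R c, but not b R c.

No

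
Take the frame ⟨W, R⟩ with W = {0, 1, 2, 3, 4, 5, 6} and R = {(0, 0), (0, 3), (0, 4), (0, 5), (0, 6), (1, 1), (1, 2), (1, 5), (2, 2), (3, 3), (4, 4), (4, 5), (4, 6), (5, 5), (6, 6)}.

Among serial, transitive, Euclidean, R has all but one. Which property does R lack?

Euclidean

Serial: yes — every world has a successor (e.g. 0 R 0).
Transitive: yes — every two-step R-path is closed by a direct edge.
Euclidean: no — 0 R 3 and 0 R 4, but not 3 R 4.
Only Euclidean fails.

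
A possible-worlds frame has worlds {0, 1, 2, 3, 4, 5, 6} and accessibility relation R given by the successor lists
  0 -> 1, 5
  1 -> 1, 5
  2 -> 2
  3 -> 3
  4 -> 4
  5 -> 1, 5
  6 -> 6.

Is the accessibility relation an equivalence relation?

No

Reflexive: no — 0 is not related to itself.
Symmetric: no — 0 R 1 but not 1 R 0.
Transitive: yes — every two-step R-path is closed by a direct edge.
So R is not an equivalence relation.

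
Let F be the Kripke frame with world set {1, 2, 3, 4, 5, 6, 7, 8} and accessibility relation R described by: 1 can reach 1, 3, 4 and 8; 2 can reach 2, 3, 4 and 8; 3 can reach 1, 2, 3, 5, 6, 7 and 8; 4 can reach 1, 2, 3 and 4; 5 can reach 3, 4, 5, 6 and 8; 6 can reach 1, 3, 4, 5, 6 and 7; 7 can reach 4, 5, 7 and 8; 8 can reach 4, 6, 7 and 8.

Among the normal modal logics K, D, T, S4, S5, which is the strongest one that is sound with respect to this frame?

Serial (axiom D): yes — every world has a successor (e.g. 1 R 1).
Reflexive (axiom T): yes — every world is R-related to itself.
Transitive (axiom 4): no — 1 R 3 and 3 R 2, but not 1 R 2.
Euclidean (axiom 5): no — 1 R 3 and 1 R 4, but not 3 R 4.
So F validates K, D, T; S4 would additionally require R to be transitive. The strongest is T.

T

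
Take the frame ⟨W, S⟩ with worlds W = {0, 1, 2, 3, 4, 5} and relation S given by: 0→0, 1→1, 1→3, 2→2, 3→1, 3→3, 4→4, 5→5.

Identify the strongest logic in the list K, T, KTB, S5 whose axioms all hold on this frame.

S5

Reflexive (axiom T): yes — every world is S-related to itself.
Symmetric (axiom B): yes — every pair in S has its reverse in S.
Euclidean (axiom 5): yes — any two successors of a common world are S-related.
So F validates K, T, KTB, S5. The strongest is S5.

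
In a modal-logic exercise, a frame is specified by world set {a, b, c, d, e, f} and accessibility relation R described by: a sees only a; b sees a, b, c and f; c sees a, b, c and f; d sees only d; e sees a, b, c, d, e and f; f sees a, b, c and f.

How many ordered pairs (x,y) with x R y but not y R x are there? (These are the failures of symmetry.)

Enumerating: (b,a), (c,a), (e,a), (e,b), (e,c), (e,d), (e,f), (f,a).

8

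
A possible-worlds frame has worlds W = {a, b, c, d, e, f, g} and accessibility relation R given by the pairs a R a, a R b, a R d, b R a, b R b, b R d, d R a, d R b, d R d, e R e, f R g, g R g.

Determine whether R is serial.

No

Serial: no — c has no R-successor.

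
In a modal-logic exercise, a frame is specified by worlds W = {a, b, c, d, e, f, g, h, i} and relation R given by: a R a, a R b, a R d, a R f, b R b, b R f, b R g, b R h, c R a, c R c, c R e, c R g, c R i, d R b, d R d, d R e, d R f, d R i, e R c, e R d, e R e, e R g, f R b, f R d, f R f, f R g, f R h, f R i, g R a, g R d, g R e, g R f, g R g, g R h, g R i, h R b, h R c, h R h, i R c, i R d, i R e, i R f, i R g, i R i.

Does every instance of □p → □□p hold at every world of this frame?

The schema 4 characterises exactly the transitive frames.
Transitive: no — a R b and b R g, but not a R g.

No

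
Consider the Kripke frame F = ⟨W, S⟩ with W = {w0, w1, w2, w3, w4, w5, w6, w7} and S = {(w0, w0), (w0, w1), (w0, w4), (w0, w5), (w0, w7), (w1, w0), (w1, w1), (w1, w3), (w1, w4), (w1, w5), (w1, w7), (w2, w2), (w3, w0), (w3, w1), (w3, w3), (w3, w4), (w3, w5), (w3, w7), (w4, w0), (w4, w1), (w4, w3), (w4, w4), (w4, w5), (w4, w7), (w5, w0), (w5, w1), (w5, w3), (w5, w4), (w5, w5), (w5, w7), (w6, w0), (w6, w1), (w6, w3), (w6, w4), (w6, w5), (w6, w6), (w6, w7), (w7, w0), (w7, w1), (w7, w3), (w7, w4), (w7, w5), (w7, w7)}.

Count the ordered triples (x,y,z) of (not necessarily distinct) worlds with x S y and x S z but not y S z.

12

Enumerating: (w1,w0,w3), (w3,w0,w3), (w4,w0,w3), (w5,w0,w3), (w6,w0,w3), (w6,w0,w6), (w6,w1,w6), (w6,w3,w6), (w6,w4,w6), (w6,w5,w6), (w6,w7,w6), (w7,w0,w3).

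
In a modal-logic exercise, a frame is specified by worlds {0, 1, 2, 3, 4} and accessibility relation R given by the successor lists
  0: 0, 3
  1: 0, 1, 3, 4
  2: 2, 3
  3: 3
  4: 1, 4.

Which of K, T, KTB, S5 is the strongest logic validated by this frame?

Reflexive (axiom T): yes — every world is R-related to itself.
Symmetric (axiom B): no — 0 R 3 but not 3 R 0.
Euclidean (axiom 5): no — 1 R 0 and 1 R 4, but not 0 R 4.
So F validates K, T; KTB would additionally require R to be symmetric. The strongest is T.

T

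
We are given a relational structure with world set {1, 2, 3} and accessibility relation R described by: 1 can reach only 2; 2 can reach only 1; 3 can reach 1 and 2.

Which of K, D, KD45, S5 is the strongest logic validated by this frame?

Serial (axiom D): yes — every world has a successor (e.g. 1 R 2).
Euclidean (axiom 5): no — 1 R 2 and 1 R 2, but not 2 R 2.
Transitive (axiom 4): no — 1 R 2 and 2 R 1, but not 1 R 1.
Reflexive (axiom T): no — 1 is not related to itself.
So F validates K, D; KD45 would additionally require R to be Euclidean and transitive. The strongest is D.

D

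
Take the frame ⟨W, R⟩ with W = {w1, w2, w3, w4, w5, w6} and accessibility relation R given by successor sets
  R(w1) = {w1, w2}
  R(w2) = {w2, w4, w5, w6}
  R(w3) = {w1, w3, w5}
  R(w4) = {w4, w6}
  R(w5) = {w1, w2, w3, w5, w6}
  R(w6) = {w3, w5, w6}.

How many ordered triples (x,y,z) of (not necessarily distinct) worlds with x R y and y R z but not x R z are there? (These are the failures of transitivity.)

Enumerating: (w1,w2,w4), (w1,w2,w5), (w1,w2,w6), (w2,w5,w1), (w2,w5,w3), (w2,w6,w3), (w3,w1,w2), (w3,w5,w2), (w3,w5,w6), (w4,w6,w3), (w4,w6,w5), (w5,w2,w4), (w6,w3,w1), (w6,w5,w1), (w6,w5,w2).

15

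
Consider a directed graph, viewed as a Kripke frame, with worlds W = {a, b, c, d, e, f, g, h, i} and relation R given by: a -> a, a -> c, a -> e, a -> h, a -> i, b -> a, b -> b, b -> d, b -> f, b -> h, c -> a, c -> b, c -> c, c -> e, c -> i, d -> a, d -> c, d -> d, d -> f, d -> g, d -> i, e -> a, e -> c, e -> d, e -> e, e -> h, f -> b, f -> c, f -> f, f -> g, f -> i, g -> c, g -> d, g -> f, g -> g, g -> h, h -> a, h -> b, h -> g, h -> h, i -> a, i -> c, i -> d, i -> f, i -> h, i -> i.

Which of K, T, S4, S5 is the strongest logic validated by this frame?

T

Reflexive (axiom T): yes — every world is R-related to itself.
Transitive (axiom 4): no — a R c and c R b, but not a R b.
Euclidean (axiom 5): no — a R c and a R h, but not c R h.
So F validates K, T; S4 would additionally require R to be transitive. The strongest is T.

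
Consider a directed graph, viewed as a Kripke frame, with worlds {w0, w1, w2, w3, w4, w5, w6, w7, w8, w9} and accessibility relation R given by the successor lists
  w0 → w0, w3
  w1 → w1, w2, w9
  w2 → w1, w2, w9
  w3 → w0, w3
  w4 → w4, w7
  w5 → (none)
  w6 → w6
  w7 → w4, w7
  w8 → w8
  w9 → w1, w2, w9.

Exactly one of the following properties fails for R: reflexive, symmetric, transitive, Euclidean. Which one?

reflexive

Reflexive: no — w5 is not related to itself.
Symmetric: yes — every pair in R has its reverse in R.
Transitive: yes — every two-step R-path is closed by a direct edge.
Euclidean: yes — any two successors of a common world are R-related.
Only reflexive fails.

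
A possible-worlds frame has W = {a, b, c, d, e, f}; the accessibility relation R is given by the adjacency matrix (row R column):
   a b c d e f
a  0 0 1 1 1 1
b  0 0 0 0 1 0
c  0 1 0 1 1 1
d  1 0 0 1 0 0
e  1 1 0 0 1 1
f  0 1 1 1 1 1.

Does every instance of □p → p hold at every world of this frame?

No

Axiom T corresponds to the accessibility relation being reflexive.
Reflexive: no — a is not related to itself.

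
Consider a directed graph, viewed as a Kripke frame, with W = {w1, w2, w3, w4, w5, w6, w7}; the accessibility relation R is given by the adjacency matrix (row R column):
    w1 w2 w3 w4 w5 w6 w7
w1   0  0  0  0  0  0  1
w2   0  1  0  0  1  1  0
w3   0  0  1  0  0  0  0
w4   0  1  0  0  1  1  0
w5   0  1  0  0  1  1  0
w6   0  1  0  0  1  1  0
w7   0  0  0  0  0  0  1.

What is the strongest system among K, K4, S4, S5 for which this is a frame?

Transitive (axiom 4): yes — every two-step R-path is closed by a direct edge.
Reflexive (axiom T): no — w1 is not related to itself.
Euclidean (axiom 5): yes — any two successors of a common world are R-related.
So F validates K, K4; S4 would additionally require R to be reflexive. The strongest is K4.

K4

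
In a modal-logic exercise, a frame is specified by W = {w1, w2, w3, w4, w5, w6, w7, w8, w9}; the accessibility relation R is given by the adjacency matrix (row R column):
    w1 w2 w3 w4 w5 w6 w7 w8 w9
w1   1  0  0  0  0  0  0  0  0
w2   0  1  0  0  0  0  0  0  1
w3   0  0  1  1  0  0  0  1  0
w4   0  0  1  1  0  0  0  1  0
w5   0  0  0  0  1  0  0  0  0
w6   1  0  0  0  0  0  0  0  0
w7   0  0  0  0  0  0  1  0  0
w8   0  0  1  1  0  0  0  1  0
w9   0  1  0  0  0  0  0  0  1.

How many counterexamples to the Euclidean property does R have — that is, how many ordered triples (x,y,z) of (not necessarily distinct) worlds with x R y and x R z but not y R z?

0

R is Euclidean; there are no such tuples.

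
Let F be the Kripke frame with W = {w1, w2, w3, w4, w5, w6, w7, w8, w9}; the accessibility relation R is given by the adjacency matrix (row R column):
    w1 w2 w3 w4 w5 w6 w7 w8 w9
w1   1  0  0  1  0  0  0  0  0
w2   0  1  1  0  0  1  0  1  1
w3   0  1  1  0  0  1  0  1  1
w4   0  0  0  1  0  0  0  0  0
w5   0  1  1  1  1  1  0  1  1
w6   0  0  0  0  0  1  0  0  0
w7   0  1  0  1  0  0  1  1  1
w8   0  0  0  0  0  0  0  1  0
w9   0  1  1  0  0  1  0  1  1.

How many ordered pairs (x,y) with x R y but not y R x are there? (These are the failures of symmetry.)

17

Enumerating: (w1,w4), (w2,w6), (w2,w8), (w3,w6), (w3,w8), (w5,w2), (w5,w3), (w5,w4), (w5,w6), (w5,w8), (w5,w9), (w7,w2), (w7,w4), (w7,w8), (w7,w9), (w9,w6), (w9,w8).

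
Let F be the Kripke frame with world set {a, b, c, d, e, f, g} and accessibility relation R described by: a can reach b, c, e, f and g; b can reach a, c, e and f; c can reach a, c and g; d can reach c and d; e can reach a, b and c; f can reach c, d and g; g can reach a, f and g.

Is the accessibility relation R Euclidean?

Euclidean: no — a R b and a R g, but not b R g.

No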